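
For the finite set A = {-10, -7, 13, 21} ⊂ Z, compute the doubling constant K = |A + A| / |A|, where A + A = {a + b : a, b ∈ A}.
K = |A + A| / |A| = 10/4 = 5/2

Enumerate A + A = {a + b : a, b ∈ A}. With |A| = 4, there are |A|^2 = 16 ordered sum pairs; collecting distinct values, A + A = {-20, -17, -14, 3, 6, 11, 14, 26, 34, 42}, so |A + A| = 10. Thus K = 10/4 = 5/2. For comparison, the minimum possible |A + A| over all 4-element sets is 2·4 − 1 = 7 (so min K = 7/4), attained only by arithmetic progressions.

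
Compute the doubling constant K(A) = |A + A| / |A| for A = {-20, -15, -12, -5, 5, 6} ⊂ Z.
K = |A + A| / |A| = 20/6 = 10/3

Enumerate A + A = {a + b : a, b ∈ A}. With |A| = 6, there are |A|^2 = 36 ordered sum pairs; collecting distinct values, A + A = {-40, -35, -32, -30, -27, -25, -24, -20, -17, -15, -14, -10, -9, -7, -6, 0, 1, 10, 11, 12}, so |A + A| = 20. Thus K = 20/6 = 10/3. For comparison, the minimum possible |A + A| over all 6-element sets is 2·6 − 1 = 11 (so min K = 11/6), attained only by arithmetic progressions.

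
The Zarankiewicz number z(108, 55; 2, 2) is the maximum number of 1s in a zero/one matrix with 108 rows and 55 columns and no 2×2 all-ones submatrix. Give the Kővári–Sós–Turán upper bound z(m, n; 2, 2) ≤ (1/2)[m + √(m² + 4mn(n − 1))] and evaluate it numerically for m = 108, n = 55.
z(108, 55; 2, 2) ≤ (1/2)[108 + √(108² + 4·108·55·54)] = (1/2)[108 + √1294704] = 622.9253

Kővári–Sós–Turán: let r_1, ..., r_108 be the row sums and z = Σ r_i the total number of 1s. Each pair of columns can share at most one row with both entries 1 (else a 2×2 all-ones block appears), so Σ_i C(r_i, 2) ≤ C(55, 2) = 1485. By convexity Σ_i C(r_i, 2) ≥ 108·C(z/108, 2) = z(z − 108)/(2·108), giving z² − 108z − 108·55·54 ≤ 0 and hence z ≤ (1/2)[108 + √(11664 + 4·320760)] = (1/2)[108 + √1294704] ≈ (1/2)(108 + 1137.8506) = 622.9253.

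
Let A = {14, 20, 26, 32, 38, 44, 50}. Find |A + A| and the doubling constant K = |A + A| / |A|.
K = |A + A| / |A| = 13/7

Enumerate A + A = {a + b : a, b ∈ A}. With |A| = 7, there are |A|^2 = 49 ordered sum pairs; collecting distinct values, A + A = {28, 34, 40, 46, 52, 58, 64, 70, 76, 82, 88, 94, 100}, so |A + A| = 13. Thus K = 13/7. Here |A + A| = 2|A| − 1 = 13, the minimum possible — so K = 13/7 is minimal, which holds iff A is an arithmetic progression.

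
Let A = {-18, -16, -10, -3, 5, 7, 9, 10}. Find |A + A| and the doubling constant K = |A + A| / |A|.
K = |A + A| / |A| = 31/8

Enumerate A + A = {a + b : a, b ∈ A}. With |A| = 8, there are |A|^2 = 64 ordered sum pairs; collecting distinct values, A + A = {-36, -34, -32, -28, -26, -21, -20, -19, -13, -11, -9, -8, -7, -6, -5, -3, -1, 0, 2, 4, 6, 7, 10, 12, 14, 15, 16, 17, 18, 19, 20}, so |A + A| = 31. Thus K = 31/8. For comparison, the minimum possible |A + A| over all 8-element sets is 2·8 − 1 = 15 (so min K = 15/8), attained only by arithmetic progressions.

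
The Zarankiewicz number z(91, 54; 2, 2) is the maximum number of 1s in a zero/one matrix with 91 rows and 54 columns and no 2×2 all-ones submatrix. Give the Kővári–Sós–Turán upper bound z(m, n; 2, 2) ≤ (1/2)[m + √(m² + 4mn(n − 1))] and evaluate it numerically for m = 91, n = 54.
z(91, 54; 2, 2) ≤ (1/2)[91 + √(91² + 4·91·54·53)] = (1/2)[91 + √1050049] = 557.8595

Kővári–Sós–Turán: let r_1, ..., r_91 be the row sums and z = Σ r_i the total number of 1s. Each pair of columns can share at most one row with both entries 1 (else a 2×2 all-ones block appears), so Σ_i C(r_i, 2) ≤ C(54, 2) = 1431. By convexity Σ_i C(r_i, 2) ≥ 91·C(z/91, 2) = z(z − 91)/(2·91), giving z² − 91z − 91·54·53 ≤ 0 and hence z ≤ (1/2)[91 + √(8281 + 4·260442)] = (1/2)[91 + √1050049] ≈ (1/2)(91 + 1024.719) = 557.8595.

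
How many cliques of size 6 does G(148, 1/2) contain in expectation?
E[# K_6] = C(148, 6) · (1/2)^C(6, 2) = 13172431272 / 2^15 = 1646553909/4096 ≈ 401990.700439

For each 6-subset S of vertices (there are C(148, 6) = 13172431272 such S), let X_S = 1 if S induces a K_6 (all C(6, 2) = 15 edges present). Then P(X_S = 1) = (1/2)^15 = 1/32768. By linearity of expectation, E[# K_6] = C(148, 6) · (1/2)^15 = 13172431272 / 32768 = 1646553909/4096 ≈ 401990.700439.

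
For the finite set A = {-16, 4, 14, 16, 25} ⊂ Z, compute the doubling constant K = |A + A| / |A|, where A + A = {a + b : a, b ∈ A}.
K = |A + A| / |A| = 15/5 = 3

Enumerate A + A = {a + b : a, b ∈ A}. With |A| = 5, there are |A|^2 = 25 ordered sum pairs; collecting distinct values, A + A = {-32, -12, -2, 0, 8, 9, 18, 20, 28, 29, 30, 32, 39, 41, 50}, so |A + A| = 15. Thus K = 15/5 = 3. For comparison, the minimum possible |A + A| over all 5-element sets is 2·5 − 1 = 9 (so min K = 9/5), attained only by arithmetic progressions.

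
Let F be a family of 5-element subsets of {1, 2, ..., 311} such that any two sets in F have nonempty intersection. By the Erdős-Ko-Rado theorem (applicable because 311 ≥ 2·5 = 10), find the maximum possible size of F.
max |F| = C(310, 4) = 377396635

The Erdős-Ko-Rado theorem states: for n ≥ 2k, an intersecting family of k-subsets of an n-element set has size at most C(n − 1, k − 1), with equality for 'star' families {A ⊆ [n] : |A| = k, i ∈ A} (fix an element i). For n = 311, k = 5: C(310, 4) = 377396635.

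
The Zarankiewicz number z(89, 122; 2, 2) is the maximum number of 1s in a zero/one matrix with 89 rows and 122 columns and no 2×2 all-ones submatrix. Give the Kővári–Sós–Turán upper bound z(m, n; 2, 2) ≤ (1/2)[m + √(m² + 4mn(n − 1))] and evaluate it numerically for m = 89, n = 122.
z(89, 122; 2, 2) ≤ (1/2)[89 + √(89² + 4·89·122·121)] = (1/2)[89 + √5263193] = 1191.5825

Kővári–Sós–Turán: let r_1, ..., r_89 be the row sums and z = Σ r_i the total number of 1s. Each pair of columns can share at most one row with both entries 1 (else a 2×2 all-ones block appears), so Σ_i C(r_i, 2) ≤ C(122, 2) = 7381. By convexity Σ_i C(r_i, 2) ≥ 89·C(z/89, 2) = z(z − 89)/(2·89), giving z² − 89z − 89·122·121 ≤ 0 and hence z ≤ (1/2)[89 + √(7921 + 4·1313818)] = (1/2)[89 + √5263193] ≈ (1/2)(89 + 2294.165) = 1191.5825.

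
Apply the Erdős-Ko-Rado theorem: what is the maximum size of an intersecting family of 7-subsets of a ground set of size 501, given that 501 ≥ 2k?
max |F| = C(500, 6) = 21057686727000

Erdős-Ko-Rado (1961): when n ≥ 2k, max |F| = C(n−1, k−1). The bound is attained by the star {A : i ∈ A} for any fixed i ∈ [n]. Here C(501−1, 7−1) = C(500, 6) = 21057686727000.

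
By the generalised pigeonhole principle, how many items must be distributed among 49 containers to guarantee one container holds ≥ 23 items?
n = (23 − 1)·49 + 1 = 1079

By the generalised pigeonhole principle, to guarantee some box contains ≥ r objects we need more than (r − 1) · k objects total. Threshold: n = (r − 1) · k + 1. With r = 23 and k = 49: n = 22 · 49 + 1 = 1078 + 1 = 1079. For n = 1078 = 22 · 49, we can put exactly 22 objects in every box, avoiding 23 in any single one — so 1079 is tight.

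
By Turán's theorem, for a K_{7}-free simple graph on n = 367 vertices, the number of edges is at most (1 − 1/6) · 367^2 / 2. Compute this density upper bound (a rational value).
Turán density bound = (5/6) · 367^2/2 = 673445/12 ≈ 56120.4167

Turán's theorem: ex(n, K_{r+1}) is achieved by the complete r-partite Turán graph T(n, r) with parts as balanced as possible, and is at most (1 − 1/r) · n^2/2. For r = 6, n = 367: the density bound is (5/6) · 134689/2 = 673445/12 ≈ 56120.4167. The integer-valued extremum is e(T(367, 6)) = 56120, which is strictly less than the density bound 673445/12 since 6 ∤ 367 (the parts of T(367, 6) cannot all be equal).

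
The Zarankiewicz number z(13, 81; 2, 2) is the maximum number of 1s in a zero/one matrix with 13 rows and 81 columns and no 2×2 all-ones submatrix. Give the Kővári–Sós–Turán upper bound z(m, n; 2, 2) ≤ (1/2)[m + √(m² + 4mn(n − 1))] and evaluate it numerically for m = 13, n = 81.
z(13, 81; 2, 2) ≤ (1/2)[13 + √(13² + 4·13·81·80)] = (1/2)[13 + √337129] = 296.8141

Kővári–Sós–Turán: let r_1, ..., r_13 be the row sums and z = Σ r_i the total number of 1s. Each pair of columns can share at most one row with both entries 1 (else a 2×2 all-ones block appears), so Σ_i C(r_i, 2) ≤ C(81, 2) = 3240. By convexity Σ_i C(r_i, 2) ≥ 13·C(z/13, 2) = z(z − 13)/(2·13), giving z² − 13z − 13·81·80 ≤ 0 and hence z ≤ (1/2)[13 + √(169 + 4·84240)] = (1/2)[13 + √337129] ≈ (1/2)(13 + 580.6281) = 296.8141.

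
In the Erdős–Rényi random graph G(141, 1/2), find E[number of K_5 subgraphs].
E[# K_5] = C(141, 5) · (1/2)^C(5, 2) = 432295143 / 2^10 ≈ 422163.225586

For each 5-subset S of vertices (there are C(141, 5) = 432295143 such S), let X_S = 1 if S induces a K_5 (all C(5, 2) = 10 edges present). Then P(X_S = 1) = (1/2)^10 = 1/1024. By linearity of expectation, E[# K_5] = C(141, 5) · (1/2)^10 = 432295143 / 1024 ≈ 422163.225586.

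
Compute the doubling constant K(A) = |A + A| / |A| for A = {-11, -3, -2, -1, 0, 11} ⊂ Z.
K = |A + A| / |A| = 17/6

Enumerate A + A = {a + b : a, b ∈ A}. With |A| = 6, there are |A|^2 = 36 ordered sum pairs; collecting distinct values, A + A = {-22, -14, -13, -12, -11, -6, -5, -4, -3, -2, -1, 0, 8, 9, 10, 11, 22}, so |A + A| = 17. Thus K = 17/6. For comparison, the minimum possible |A + A| over all 6-element sets is 2·6 − 1 = 11 (so min K = 11/6), attained only by arithmetic progressions.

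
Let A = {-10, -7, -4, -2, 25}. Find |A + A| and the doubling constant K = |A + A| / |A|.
K = |A + A| / |A| = 14/5

Enumerate A + A = {a + b : a, b ∈ A}. With |A| = 5, there are |A|^2 = 25 ordered sum pairs; collecting distinct values, A + A = {-20, -17, -14, -12, -11, -9, -8, -6, -4, 15, 18, 21, 23, 50}, so |A + A| = 14. Thus K = 14/5. For comparison, the minimum possible |A + A| over all 5-element sets is 2·5 − 1 = 9 (so min K = 9/5), attained only by arithmetic progressions.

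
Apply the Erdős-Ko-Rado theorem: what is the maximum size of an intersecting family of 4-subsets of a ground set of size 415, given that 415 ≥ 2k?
max |F| = C(414, 3) = 11740764

Erdős-Ko-Rado (1961): when n ≥ 2k, max |F| = C(n−1, k−1). The bound is attained by the star {A : i ∈ A} for any fixed i ∈ [n]. Here C(415−1, 4−1) = C(414, 3) = 11740764.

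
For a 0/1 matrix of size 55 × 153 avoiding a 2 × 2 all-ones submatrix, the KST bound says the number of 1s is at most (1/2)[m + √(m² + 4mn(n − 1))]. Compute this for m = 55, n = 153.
z(55, 153; 2, 2) ≤ (1/2)[55 + √(55² + 4·55·153·152)] = (1/2)[55 + √5119345] = 1158.7985

Kővári–Sós–Turán: let r_1, ..., r_55 be the row sums and z = Σ r_i the total number of 1s. Each pair of columns can share at most one row with both entries 1 (else a 2×2 all-ones block appears), so Σ_i C(r_i, 2) ≤ C(153, 2) = 11628. By convexity Σ_i C(r_i, 2) ≥ 55·C(z/55, 2) = z(z − 55)/(2·55), giving z² − 55z − 55·153·152 ≤ 0 and hence z ≤ (1/2)[55 + √(3025 + 4·1279080)] = (1/2)[55 + √5119345] ≈ (1/2)(55 + 2262.597) = 1158.7985.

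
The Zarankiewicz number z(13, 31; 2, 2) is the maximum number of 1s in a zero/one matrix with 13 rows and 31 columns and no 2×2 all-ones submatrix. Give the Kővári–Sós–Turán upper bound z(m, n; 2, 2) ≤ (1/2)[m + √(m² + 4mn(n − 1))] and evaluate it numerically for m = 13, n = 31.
z(13, 31; 2, 2) ≤ (1/2)[13 + √(13² + 4·13·31·30)] = (1/2)[13 + √48529] = 116.6465

Kővári–Sós–Turán: let r_1, ..., r_13 be the row sums and z = Σ r_i the total number of 1s. Each pair of columns can share at most one row with both entries 1 (else a 2×2 all-ones block appears), so Σ_i C(r_i, 2) ≤ C(31, 2) = 465. By convexity Σ_i C(r_i, 2) ≥ 13·C(z/13, 2) = z(z − 13)/(2·13), giving z² − 13z − 13·31·30 ≤ 0 and hence z ≤ (1/2)[13 + √(169 + 4·12090)] = (1/2)[13 + √48529] ≈ (1/2)(13 + 220.293) = 116.6465.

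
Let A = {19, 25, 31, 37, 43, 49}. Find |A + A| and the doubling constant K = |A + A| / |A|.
K = |A + A| / |A| = 11/6

Enumerate A + A = {a + b : a, b ∈ A}. With |A| = 6, there are |A|^2 = 36 ordered sum pairs; collecting distinct values, A + A = {38, 44, 50, 56, 62, 68, 74, 80, 86, 92, 98}, so |A + A| = 11. Thus K = 11/6. Here |A + A| = 2|A| − 1 = 11, the minimum possible — so K = 11/6 is minimal, which holds iff A is an arithmetic progression.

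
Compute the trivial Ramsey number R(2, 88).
R(2, 88) = 88

R(2, k) = k for all k ≥ 2: in a 2-colouring of K_k, either some edge is red (a red K_2) or all edges are blue (a blue K_k). And K_{87} coloured all-blue has no blue K_88, so R(2, 88) > 87. Hence R(2, 88) = 88.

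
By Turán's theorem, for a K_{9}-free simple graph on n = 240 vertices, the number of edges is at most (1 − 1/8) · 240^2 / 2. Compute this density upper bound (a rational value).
Turán density bound = (7/8) · 240^2/2 = 25200

Turán's theorem: ex(n, K_{r+1}) is achieved by the complete r-partite Turán graph T(n, r) with parts as balanced as possible, and is at most (1 − 1/r) · n^2/2. For r = 8, n = 240: the density bound is (7/8) · 57600/2 = 25200. Since 8 ∣ 240, the Turán graph T(240, 8) has parts of equal size 30, and its edge count e(T(240, 8)) = 25200 attains the density bound exactly.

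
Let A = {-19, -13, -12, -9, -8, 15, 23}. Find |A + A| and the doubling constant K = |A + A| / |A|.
K = |A + A| / |A| = 27/7

Enumerate A + A = {a + b : a, b ∈ A}. With |A| = 7, there are |A|^2 = 49 ordered sum pairs; collecting distinct values, A + A = {-38, -32, -31, -28, -27, -26, -25, -24, -22, -21, -20, -18, -17, -16, -4, 2, 3, 4, 6, 7, 10, 11, 14, 15, 30, 38, 46}, so |A + A| = 27. Thus K = 27/7. For comparison, the minimum possible |A + A| over all 7-element sets is 2·7 − 1 = 13 (so min K = 13/7), attained only by arithmetic progressions.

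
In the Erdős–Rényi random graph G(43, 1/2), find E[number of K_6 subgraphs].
E[# K_6] = C(43, 6) · (1/2)^C(6, 2) = 6096454 / 2^15 = 3048227/16384 ≈ 186.049011

For each 6-subset S of vertices (there are C(43, 6) = 6096454 such S), let X_S = 1 if S induces a K_6 (all C(6, 2) = 15 edges present). Then P(X_S = 1) = (1/2)^15 = 1/32768. By linearity of expectation, E[# K_6] = C(43, 6) · (1/2)^15 = 6096454 / 32768 = 3048227/16384 ≈ 186.049011.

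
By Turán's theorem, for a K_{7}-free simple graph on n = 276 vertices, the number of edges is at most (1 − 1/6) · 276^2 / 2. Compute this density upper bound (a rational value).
Turán density bound = (5/6) · 276^2/2 = 31740

Turán's theorem: ex(n, K_{r+1}) is achieved by the complete r-partite Turán graph T(n, r) with parts as balanced as possible, and is at most (1 − 1/r) · n^2/2. For r = 6, n = 276: the density bound is (5/6) · 76176/2 = 31740. Since 6 ∣ 276, the Turán graph T(276, 6) has parts of equal size 46, and its edge count e(T(276, 6)) = 31740 attains the density bound exactly.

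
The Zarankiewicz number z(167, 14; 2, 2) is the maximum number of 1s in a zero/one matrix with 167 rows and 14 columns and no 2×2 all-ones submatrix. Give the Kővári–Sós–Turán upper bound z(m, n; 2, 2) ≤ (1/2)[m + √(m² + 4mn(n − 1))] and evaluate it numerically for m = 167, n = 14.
z(167, 14; 2, 2) ≤ (1/2)[167 + √(167² + 4·167·14·13)] = (1/2)[167 + √149465] = 276.8035

Kővári–Sós–Turán: let r_1, ..., r_167 be the row sums and z = Σ r_i the total number of 1s. Each pair of columns can share at most one row with both entries 1 (else a 2×2 all-ones block appears), so Σ_i C(r_i, 2) ≤ C(14, 2) = 91. By convexity Σ_i C(r_i, 2) ≥ 167·C(z/167, 2) = z(z − 167)/(2·167), giving z² − 167z − 167·14·13 ≤ 0 and hence z ≤ (1/2)[167 + √(27889 + 4·30394)] = (1/2)[167 + √149465] ≈ (1/2)(167 + 386.607) = 276.8035.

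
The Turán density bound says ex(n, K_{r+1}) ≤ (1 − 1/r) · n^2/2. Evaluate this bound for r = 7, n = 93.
Turán density bound = (6/7) · 93^2/2 = 25947/7 ≈ 3706.7143

Turán's theorem: ex(n, K_{r+1}) is achieved by the complete r-partite Turán graph T(n, r) with parts as balanced as possible, and is at most (1 − 1/r) · n^2/2. For r = 7, n = 93: the density bound is (6/7) · 8649/2 = 25947/7 ≈ 3706.7143. The integer-valued extremum is e(T(93, 7)) = 3706, which is strictly less than the density bound 25947/7 since 7 ∤ 93 (the parts of T(93, 7) cannot all be equal).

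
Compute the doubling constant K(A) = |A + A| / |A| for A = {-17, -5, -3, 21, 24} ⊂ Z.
K = |A + A| / |A| = 15/5 = 3

Enumerate A + A = {a + b : a, b ∈ A}. With |A| = 5, there are |A|^2 = 25 ordered sum pairs; collecting distinct values, A + A = {-34, -22, -20, -10, -8, -6, 4, 7, 16, 18, 19, 21, 42, 45, 48}, so |A + A| = 15. Thus K = 15/5 = 3. For comparison, the minimum possible |A + A| over all 5-element sets is 2·5 − 1 = 9 (so min K = 9/5), attained only by arithmetic progressions.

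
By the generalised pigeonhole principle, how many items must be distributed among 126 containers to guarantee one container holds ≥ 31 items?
n = (31 − 1)·126 + 1 = 3781

By the generalised pigeonhole principle, to guarantee some box contains ≥ r objects we need more than (r − 1) · k objects total. Threshold: n = (r − 1) · k + 1. With r = 31 and k = 126: n = 30 · 126 + 1 = 3780 + 1 = 3781. For n = 3780 = 30 · 126, we can put exactly 30 objects in every box, avoiding 31 in any single one — so 3781 is tight.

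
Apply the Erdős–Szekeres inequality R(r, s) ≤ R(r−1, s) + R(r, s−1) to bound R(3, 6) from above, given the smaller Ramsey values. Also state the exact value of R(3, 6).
R(3, 6) ≤ R(2, 6) + R(3, 5) = 6 + 14 = 20; exact value R(3, 6) = 18.

The Erdős–Szekeres recurrence R(r, s) ≤ R(r−1, s) + R(r, s−1) applied to (r, s) = (3, 6) gives
  R(3, 6) ≤ R(2, 6) + R(3, 5) = 6 + 14 = 20.
(Recall R(2, k) = k and R is symmetric.) The recurrence is not tight here (it gives 20, but the exact value is R(3, 6) = 18); the tight upper bound requires a sharper argument than the simple recurrence, combined with a lower-bound construction on K_{17}.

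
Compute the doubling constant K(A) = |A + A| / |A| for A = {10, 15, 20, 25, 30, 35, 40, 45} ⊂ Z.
K = |A + A| / |A| = 15/8

Enumerate A + A = {a + b : a, b ∈ A}. With |A| = 8, there are |A|^2 = 64 ordered sum pairs; collecting distinct values, A + A = {20, 25, 30, 35, 40, 45, 50, 55, 60, 65, 70, 75, 80, 85, 90}, so |A + A| = 15. Thus K = 15/8. Here |A + A| = 2|A| − 1 = 15, the minimum possible — so K = 15/8 is minimal, which holds iff A is an arithmetic progression.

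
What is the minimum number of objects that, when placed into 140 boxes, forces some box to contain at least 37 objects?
n = (37 − 1)·140 + 1 = 5041

By the generalised pigeonhole principle, to guarantee some box contains ≥ r objects we need more than (r − 1) · k objects total. Threshold: n = (r − 1) · k + 1. With r = 37 and k = 140: n = 36 · 140 + 1 = 5040 + 1 = 5041. For n = 5040 = 36 · 140, we can put exactly 36 objects in every box, avoiding 37 in any single one — so 5041 is tight.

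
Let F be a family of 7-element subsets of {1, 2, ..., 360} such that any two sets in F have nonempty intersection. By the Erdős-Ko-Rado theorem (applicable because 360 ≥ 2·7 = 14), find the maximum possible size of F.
max |F| = C(359, 6) = 2850984183439

Erdős-Ko-Rado (1961): when n ≥ 2k, max |F| = C(n−1, k−1). The bound is attained by the star {A : i ∈ A} for any fixed i ∈ [n]. Here C(360−1, 7−1) = C(359, 6) = 2850984183439.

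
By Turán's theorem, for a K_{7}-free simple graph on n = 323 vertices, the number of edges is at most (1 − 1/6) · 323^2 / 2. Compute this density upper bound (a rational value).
Turán density bound = (5/6) · 323^2/2 = 521645/12 ≈ 43470.4167

Turán's theorem: ex(n, K_{r+1}) is achieved by the complete r-partite Turán graph T(n, r) with parts as balanced as possible, and is at most (1 − 1/r) · n^2/2. For r = 6, n = 323: the density bound is (5/6) · 104329/2 = 521645/12 ≈ 43470.4167. The integer-valued extremum is e(T(323, 6)) = 43470, which is strictly less than the density bound 521645/12 since 6 ∤ 323 (the parts of T(323, 6) cannot all be equal).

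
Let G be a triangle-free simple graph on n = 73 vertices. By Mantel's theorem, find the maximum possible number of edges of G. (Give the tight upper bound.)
ex(73, K_3) = ⌊73^2/4⌋ = 1332

Mantel (1907): a triangle-free graph on n vertices has at most ⌊n^2/4⌋ edges, with equality for the complete bipartite graph K_{⌊n/2⌋, ⌈n/2⌉}. For n = 73: ⌊73^2/4⌋ = ⌊5329/4⌋ = 1332. The extremal graph is K_{36, 37}, which has 36·37 = 1332 edges.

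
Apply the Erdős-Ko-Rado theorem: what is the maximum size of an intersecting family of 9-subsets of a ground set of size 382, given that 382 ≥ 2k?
max |F| = C(381, 8) = 10227067532092125

Erdős-Ko-Rado (1961): when n ≥ 2k, max |F| = C(n−1, k−1). The bound is attained by the star {A : i ∈ A} for any fixed i ∈ [n]. Here C(382−1, 9−1) = C(381, 8) = 10227067532092125.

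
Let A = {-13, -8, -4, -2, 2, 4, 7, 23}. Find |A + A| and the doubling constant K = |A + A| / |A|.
K = |A + A| / |A| = 32/8 = 4

Enumerate A + A = {a + b : a, b ∈ A}. With |A| = 8, there are |A|^2 = 64 ordered sum pairs; collecting distinct values, A + A = {-26, -21, -17, -16, -15, -12, -11, -10, -9, -8, -6, -4, -2, -1, 0, 2, 3, 4, 5, 6, 8, 9, 10, 11, 14, 15, 19, 21, 25, 27, 30, 46}, so |A + A| = 32. Thus K = 32/8 = 4. For comparison, the minimum possible |A + A| over all 8-element sets is 2·8 − 1 = 15 (so min K = 15/8), attained only by arithmetic progressions.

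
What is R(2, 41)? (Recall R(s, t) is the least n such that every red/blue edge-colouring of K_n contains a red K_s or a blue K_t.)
R(2, 41) = 41

R(2, k) = k for all k ≥ 2: in a 2-colouring of K_k, either some edge is red (a red K_2) or all edges are blue (a blue K_k). And K_{40} coloured all-blue has no blue K_41, so R(2, 41) > 40. Hence R(2, 41) = 41.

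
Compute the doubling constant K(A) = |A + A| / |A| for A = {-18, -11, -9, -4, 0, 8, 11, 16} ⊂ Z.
K = |A + A| / |A| = 31/8

Enumerate A + A = {a + b : a, b ∈ A}. With |A| = 8, there are |A|^2 = 64 ordered sum pairs; collecting distinct values, A + A = {-36, -29, -27, -22, -20, -18, -15, -13, -11, -10, -9, -8, -7, -4, -3, -2, -1, 0, 2, 4, 5, 7, 8, 11, 12, 16, 19, 22, 24, 27, 32}, so |A + A| = 31. Thus K = 31/8. For comparison, the minimum possible |A + A| over all 8-element sets is 2·8 − 1 = 15 (so min K = 15/8), attained only by arithmetic progressions.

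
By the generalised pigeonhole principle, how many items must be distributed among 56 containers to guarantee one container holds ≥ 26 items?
n = (26 − 1)·56 + 1 = 1401

By the generalised pigeonhole principle, to guarantee some box contains ≥ r objects we need more than (r − 1) · k objects total. Threshold: n = (r − 1) · k + 1. With r = 26 and k = 56: n = 25 · 56 + 1 = 1400 + 1 = 1401. For n = 1400 = 25 · 56, we can put exactly 25 objects in every box, avoiding 26 in any single one — so 1401 is tight.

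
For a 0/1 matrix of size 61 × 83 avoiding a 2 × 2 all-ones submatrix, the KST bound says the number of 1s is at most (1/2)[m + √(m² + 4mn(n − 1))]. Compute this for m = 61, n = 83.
z(61, 83; 2, 2) ≤ (1/2)[61 + √(61² + 4·61·83·82)] = (1/2)[61 + √1664385] = 675.5552

Kővári–Sós–Turán: let r_1, ..., r_61 be the row sums and z = Σ r_i the total number of 1s. Each pair of columns can share at most one row with both entries 1 (else a 2×2 all-ones block appears), so Σ_i C(r_i, 2) ≤ C(83, 2) = 3403. By convexity Σ_i C(r_i, 2) ≥ 61·C(z/61, 2) = z(z − 61)/(2·61), giving z² − 61z − 61·83·82 ≤ 0 and hence z ≤ (1/2)[61 + √(3721 + 4·415166)] = (1/2)[61 + √1664385] ≈ (1/2)(61 + 1290.1105) = 675.5552.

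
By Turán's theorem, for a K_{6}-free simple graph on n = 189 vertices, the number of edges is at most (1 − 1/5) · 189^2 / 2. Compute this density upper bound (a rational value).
Turán density bound = (4/5) · 189^2/2 = 71442/5 ≈ 14288.4

Turán's theorem: ex(n, K_{r+1}) is achieved by the complete r-partite Turán graph T(n, r) with parts as balanced as possible, and is at most (1 − 1/r) · n^2/2. For r = 5, n = 189: the density bound is (4/5) · 35721/2 = 71442/5 ≈ 14288.4. The integer-valued extremum is e(T(189, 5)) = 14288, which is strictly less than the density bound 71442/5 since 5 ∤ 189 (the parts of T(189, 5) cannot all be equal).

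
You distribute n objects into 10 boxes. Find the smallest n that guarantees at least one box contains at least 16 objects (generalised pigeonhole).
n = (16 − 1)·10 + 1 = 151

By the generalised pigeonhole principle, to guarantee some box contains ≥ r objects we need more than (r − 1) · k objects total. Threshold: n = (r − 1) · k + 1. With r = 16 and k = 10: n = 15 · 10 + 1 = 150 + 1 = 151. For n = 150 = 15 · 10, we can put exactly 15 objects in every box, avoiding 16 in any single one — so 151 is tight.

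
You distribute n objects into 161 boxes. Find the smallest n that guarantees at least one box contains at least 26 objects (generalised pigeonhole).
n = (26 − 1)·161 + 1 = 4026

By the generalised pigeonhole principle, to guarantee some box contains ≥ r objects we need more than (r − 1) · k objects total. Threshold: n = (r − 1) · k + 1. With r = 26 and k = 161: n = 25 · 161 + 1 = 4025 + 1 = 4026. For n = 4025 = 25 · 161, we can put exactly 25 objects in every box, avoiding 26 in any single one — so 4026 is tight.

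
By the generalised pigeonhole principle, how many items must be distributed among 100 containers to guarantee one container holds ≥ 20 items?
n = (20 − 1)·100 + 1 = 1901

By the generalised pigeonhole principle, to guarantee some box contains ≥ r objects we need more than (r − 1) · k objects total. Threshold: n = (r − 1) · k + 1. With r = 20 and k = 100: n = 19 · 100 + 1 = 1900 + 1 = 1901. For n = 1900 = 19 · 100, we can put exactly 19 objects in every box, avoiding 20 in any single one — so 1901 is tight.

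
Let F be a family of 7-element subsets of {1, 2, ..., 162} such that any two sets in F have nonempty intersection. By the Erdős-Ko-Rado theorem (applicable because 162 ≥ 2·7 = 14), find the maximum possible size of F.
max |F| = C(161, 6) = 22013638192

The Erdős-Ko-Rado theorem states: for n ≥ 2k, an intersecting family of k-subsets of an n-element set has size at most C(n − 1, k − 1), with equality for 'star' families {A ⊆ [n] : |A| = k, i ∈ A} (fix an element i). For n = 162, k = 7: C(161, 6) = 22013638192.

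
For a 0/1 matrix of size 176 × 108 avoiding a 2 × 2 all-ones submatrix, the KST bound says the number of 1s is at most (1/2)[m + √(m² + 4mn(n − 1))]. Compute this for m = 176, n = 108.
z(176, 108; 2, 2) ≤ (1/2)[176 + √(176² + 4·176·108·107)] = (1/2)[176 + √8166400] = 1516.8457

Kővári–Sós–Turán: let r_1, ..., r_176 be the row sums and z = Σ r_i the total number of 1s. Each pair of columns can share at most one row with both entries 1 (else a 2×2 all-ones block appears), so Σ_i C(r_i, 2) ≤ C(108, 2) = 5778. By convexity Σ_i C(r_i, 2) ≥ 176·C(z/176, 2) = z(z − 176)/(2·176), giving z² − 176z − 176·108·107 ≤ 0 and hence z ≤ (1/2)[176 + √(30976 + 4·2033856)] = (1/2)[176 + √8166400] ≈ (1/2)(176 + 2857.6914) = 1516.8457.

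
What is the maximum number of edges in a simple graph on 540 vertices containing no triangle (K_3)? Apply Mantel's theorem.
ex(540, K_3) = ⌊540^2/4⌋ = 72900

Mantel (1907): a triangle-free graph on n vertices has at most ⌊n^2/4⌋ edges, with equality for the complete bipartite graph K_{⌊n/2⌋, ⌈n/2⌉}. For n = 540: ⌊540^2/4⌋ = ⌊291600/4⌋ = 72900. The extremal graph is K_{270, 270}, which has 270·270 = 72900 edges.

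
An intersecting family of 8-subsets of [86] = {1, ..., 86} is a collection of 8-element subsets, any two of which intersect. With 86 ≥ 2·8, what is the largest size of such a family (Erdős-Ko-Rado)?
max |F| = C(85, 7) = 4935847320

The Erdős-Ko-Rado theorem states: for n ≥ 2k, an intersecting family of k-subsets of an n-element set has size at most C(n − 1, k − 1), with equality for 'star' families {A ⊆ [n] : |A| = k, i ∈ A} (fix an element i). For n = 86, k = 8: C(85, 7) = 4935847320.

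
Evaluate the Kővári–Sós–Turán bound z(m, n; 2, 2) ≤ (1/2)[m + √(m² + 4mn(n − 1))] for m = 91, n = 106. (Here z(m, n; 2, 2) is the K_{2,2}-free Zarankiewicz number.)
z(91, 106; 2, 2) ≤ (1/2)[91 + √(91² + 4·91·106·105)] = (1/2)[91 + √4059601] = 1052.9226

Kővári–Sós–Turán: let r_1, ..., r_91 be the row sums and z = Σ r_i the total number of 1s. Each pair of columns can share at most one row with both entries 1 (else a 2×2 all-ones block appears), so Σ_i C(r_i, 2) ≤ C(106, 2) = 5565. By convexity Σ_i C(r_i, 2) ≥ 91·C(z/91, 2) = z(z − 91)/(2·91), giving z² − 91z − 91·106·105 ≤ 0 and hence z ≤ (1/2)[91 + √(8281 + 4·1012830)] = (1/2)[91 + √4059601] ≈ (1/2)(91 + 2014.8452) = 1052.9226.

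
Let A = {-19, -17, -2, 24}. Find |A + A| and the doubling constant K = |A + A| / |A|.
K = |A + A| / |A| = 10/4 = 5/2

Enumerate A + A = {a + b : a, b ∈ A}. With |A| = 4, there are |A|^2 = 16 ordered sum pairs; collecting distinct values, A + A = {-38, -36, -34, -21, -19, -4, 5, 7, 22, 48}, so |A + A| = 10. Thus K = 10/4 = 5/2. For comparison, the minimum possible |A + A| over all 4-element sets is 2·4 − 1 = 7 (so min K = 7/4), attained only by arithmetic progressions.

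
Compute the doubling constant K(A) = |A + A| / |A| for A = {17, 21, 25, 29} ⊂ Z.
K = |A + A| / |A| = 7/4

Enumerate A + A = {a + b : a, b ∈ A}. With |A| = 4, there are |A|^2 = 16 ordered sum pairs; collecting distinct values, A + A = {34, 38, 42, 46, 50, 54, 58}, so |A + A| = 7. Thus K = 7/4. Here |A + A| = 2|A| − 1 = 7, the minimum possible — so K = 7/4 is minimal, which holds iff A is an arithmetic progression.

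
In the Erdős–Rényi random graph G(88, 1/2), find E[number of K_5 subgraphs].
E[# K_5] = C(88, 5) · (1/2)^C(5, 2) = 39175752 / 2^10 = 4896969/128 = 38257.5703125

For each 5-subset S of vertices (there are C(88, 5) = 39175752 such S), let X_S = 1 if S induces a K_5 (all C(5, 2) = 10 edges present). Then P(X_S = 1) = (1/2)^10 = 1/1024. By linearity of expectation, E[# K_5] = C(88, 5) · (1/2)^10 = 39175752 / 1024 = 4896969/128 = 38257.5703125.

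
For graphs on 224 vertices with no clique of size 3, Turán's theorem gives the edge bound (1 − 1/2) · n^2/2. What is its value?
Turán density bound = (1/2) · 224^2/2 = 12544

Turán's theorem: ex(n, K_{r+1}) is achieved by the complete r-partite Turán graph T(n, r) with parts as balanced as possible, and is at most (1 − 1/r) · n^2/2. For r = 2, n = 224: the density bound is (1/2) · 50176/2 = 12544. Since 2 ∣ 224, the Turán graph T(224, 2) has parts of equal size 112, and its edge count e(T(224, 2)) = 12544 attains the density bound exactly.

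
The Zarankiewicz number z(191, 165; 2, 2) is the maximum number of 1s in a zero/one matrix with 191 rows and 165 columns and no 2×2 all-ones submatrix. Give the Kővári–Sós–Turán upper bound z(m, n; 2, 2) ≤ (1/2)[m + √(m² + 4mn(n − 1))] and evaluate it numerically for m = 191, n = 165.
z(191, 165; 2, 2) ≤ (1/2)[191 + √(191² + 4·191·165·164)] = (1/2)[191 + √20710321] = 2370.9297

Kővári–Sós–Turán: let r_1, ..., r_191 be the row sums and z = Σ r_i the total number of 1s. Each pair of columns can share at most one row with both entries 1 (else a 2×2 all-ones block appears), so Σ_i C(r_i, 2) ≤ C(165, 2) = 13530. By convexity Σ_i C(r_i, 2) ≥ 191·C(z/191, 2) = z(z − 191)/(2·191), giving z² − 191z − 191·165·164 ≤ 0 and hence z ≤ (1/2)[191 + √(36481 + 4·5168460)] = (1/2)[191 + √20710321] ≈ (1/2)(191 + 4550.8594) = 2370.9297.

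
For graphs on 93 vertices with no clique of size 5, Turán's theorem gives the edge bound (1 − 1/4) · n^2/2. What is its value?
Turán density bound = (3/4) · 93^2/2 = 25947/8 ≈ 3243.375

Turán's theorem: ex(n, K_{r+1}) is achieved by the complete r-partite Turán graph T(n, r) with parts as balanced as possible, and is at most (1 − 1/r) · n^2/2. For r = 4, n = 93: the density bound is (3/4) · 8649/2 = 25947/8 ≈ 3243.375. The integer-valued extremum is e(T(93, 4)) = 3243, which is strictly less than the density bound 25947/8 since 4 ∤ 93 (the parts of T(93, 4) cannot all be equal).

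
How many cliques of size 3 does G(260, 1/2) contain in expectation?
E[# K_3] = C(260, 3) · (1/2)^C(3, 2) = 2895620 / 2^3 = 723905/2 = 361952.5

For each 3-subset S of vertices (there are C(260, 3) = 2895620 such S), let X_S = 1 if S induces a K_3 (all C(3, 2) = 3 edges present). Then P(X_S = 1) = (1/2)^3 = 1/8. By linearity of expectation, E[# K_3] = C(260, 3) · (1/2)^3 = 2895620 / 8 = 723905/2 = 361952.5.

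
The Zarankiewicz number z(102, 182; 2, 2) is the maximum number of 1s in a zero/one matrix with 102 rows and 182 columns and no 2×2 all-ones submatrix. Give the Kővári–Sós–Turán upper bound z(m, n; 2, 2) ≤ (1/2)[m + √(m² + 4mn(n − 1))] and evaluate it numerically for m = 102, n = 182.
z(102, 182; 2, 2) ≤ (1/2)[102 + √(102² + 4·102·182·181)] = (1/2)[102 + √13450740] = 1884.7625

Kővári–Sós–Turán: let r_1, ..., r_102 be the row sums and z = Σ r_i the total number of 1s. Each pair of columns can share at most one row with both entries 1 (else a 2×2 all-ones block appears), so Σ_i C(r_i, 2) ≤ C(182, 2) = 16471. By convexity Σ_i C(r_i, 2) ≥ 102·C(z/102, 2) = z(z − 102)/(2·102), giving z² − 102z − 102·182·181 ≤ 0 and hence z ≤ (1/2)[102 + √(10404 + 4·3360084)] = (1/2)[102 + √13450740] ≈ (1/2)(102 + 3667.5251) = 1884.7625.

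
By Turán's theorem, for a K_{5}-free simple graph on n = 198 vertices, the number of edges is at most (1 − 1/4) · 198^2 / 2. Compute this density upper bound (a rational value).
Turán density bound = (3/4) · 198^2/2 = 29403/2 ≈ 14701.5

Turán's theorem: ex(n, K_{r+1}) is achieved by the complete r-partite Turán graph T(n, r) with parts as balanced as possible, and is at most (1 − 1/r) · n^2/2. For r = 4, n = 198: the density bound is (3/4) · 39204/2 = 29403/2 ≈ 14701.5. The integer-valued extremum is e(T(198, 4)) = 14701, which is strictly less than the density bound 29403/2 since 4 ∤ 198 (the parts of T(198, 4) cannot all be equal).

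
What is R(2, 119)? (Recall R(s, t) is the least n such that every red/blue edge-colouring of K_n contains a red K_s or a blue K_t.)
R(2, 119) = 119

R(2, k) = k for all k ≥ 2: in a 2-colouring of K_k, either some edge is red (a red K_2) or all edges are blue (a blue K_k). And K_{118} coloured all-blue has no blue K_119, so R(2, 119) > 118. Hence R(2, 119) = 119.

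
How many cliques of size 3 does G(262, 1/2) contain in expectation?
E[# K_3] = C(262, 3) · (1/2)^C(3, 2) = 2963220 / 2^3 = 740805/2 = 370402.5

For each 3-subset S of vertices (there are C(262, 3) = 2963220 such S), let X_S = 1 if S induces a K_3 (all C(3, 2) = 3 edges present). Then P(X_S = 1) = (1/2)^3 = 1/8. By linearity of expectation, E[# K_3] = C(262, 3) · (1/2)^3 = 2963220 / 8 = 740805/2 = 370402.5.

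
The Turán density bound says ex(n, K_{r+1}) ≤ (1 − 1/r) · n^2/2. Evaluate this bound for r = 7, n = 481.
Turán density bound = (6/7) · 481^2/2 = 694083/7 ≈ 99154.7143

Turán's theorem: ex(n, K_{r+1}) is achieved by the complete r-partite Turán graph T(n, r) with parts as balanced as possible, and is at most (1 − 1/r) · n^2/2. For r = 7, n = 481: the density bound is (6/7) · 231361/2 = 694083/7 ≈ 99154.7143. The integer-valued extremum is e(T(481, 7)) = 99154, which is strictly less than the density bound 694083/7 since 7 ∤ 481 (the parts of T(481, 7) cannot all be equal).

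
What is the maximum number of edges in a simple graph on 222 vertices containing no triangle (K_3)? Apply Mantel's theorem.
ex(222, K_3) = ⌊222^2/4⌋ = 12321

Mantel (1907): a triangle-free graph on n vertices has at most ⌊n^2/4⌋ edges, with equality for the complete bipartite graph K_{⌊n/2⌋, ⌈n/2⌉}. For n = 222: ⌊222^2/4⌋ = ⌊49284/4⌋ = 12321. The extremal graph is K_{111, 111}, which has 111·111 = 12321 edges.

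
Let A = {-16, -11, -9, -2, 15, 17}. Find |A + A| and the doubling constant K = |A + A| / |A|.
K = |A + A| / |A| = 19/6

Enumerate A + A = {a + b : a, b ∈ A}. With |A| = 6, there are |A|^2 = 36 ordered sum pairs; collecting distinct values, A + A = {-32, -27, -25, -22, -20, -18, -13, -11, -4, -1, 1, 4, 6, 8, 13, 15, 30, 32, 34}, so |A + A| = 19. Thus K = 19/6. For comparison, the minimum possible |A + A| over all 6-element sets is 2·6 − 1 = 11 (so min K = 11/6), attained only by arithmetic progressions.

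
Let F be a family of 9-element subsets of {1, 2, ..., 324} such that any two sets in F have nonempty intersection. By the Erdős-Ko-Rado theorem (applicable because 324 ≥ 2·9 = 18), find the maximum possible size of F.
max |F| = C(323, 8) = 2692508166407224

Erdős-Ko-Rado (1961): when n ≥ 2k, max |F| = C(n−1, k−1). The bound is attained by the star {A : i ∈ A} for any fixed i ∈ [n]. Here C(324−1, 9−1) = C(323, 8) = 2692508166407224.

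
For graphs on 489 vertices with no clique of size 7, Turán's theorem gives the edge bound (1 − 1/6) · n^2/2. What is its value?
Turán density bound = (5/6) · 489^2/2 = 398535/4 ≈ 99633.75

Turán's theorem: ex(n, K_{r+1}) is achieved by the complete r-partite Turán graph T(n, r) with parts as balanced as possible, and is at most (1 − 1/r) · n^2/2. For r = 6, n = 489: the density bound is (5/6) · 239121/2 = 398535/4 ≈ 99633.75. The integer-valued extremum is e(T(489, 6)) = 99633, which is strictly less than the density bound 398535/4 since 6 ∤ 489 (the parts of T(489, 6) cannot all be equal).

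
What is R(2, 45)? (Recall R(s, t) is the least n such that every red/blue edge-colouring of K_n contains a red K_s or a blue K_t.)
R(2, 45) = 45

R(2, k) = k for all k ≥ 2: in a 2-colouring of K_k, either some edge is red (a red K_2) or all edges are blue (a blue K_k). And K_{44} coloured all-blue has no blue K_45, so R(2, 45) > 44. Hence R(2, 45) = 45.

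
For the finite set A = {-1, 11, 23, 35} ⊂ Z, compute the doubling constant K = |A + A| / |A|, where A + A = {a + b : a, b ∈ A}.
K = |A + A| / |A| = 7/4

Enumerate A + A = {a + b : a, b ∈ A}. With |A| = 4, there are |A|^2 = 16 ordered sum pairs; collecting distinct values, A + A = {-2, 10, 22, 34, 46, 58, 70}, so |A + A| = 7. Thus K = 7/4. Here |A + A| = 2|A| − 1 = 7, the minimum possible — so K = 7/4 is minimal, which holds iff A is an arithmetic progression.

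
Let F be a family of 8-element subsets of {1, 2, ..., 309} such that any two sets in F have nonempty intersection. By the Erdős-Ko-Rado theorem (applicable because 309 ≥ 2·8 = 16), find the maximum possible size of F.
max |F| = C(308, 7) = 48708300469488

Erdős-Ko-Rado (1961): when n ≥ 2k, max |F| = C(n−1, k−1). The bound is attained by the star {A : i ∈ A} for any fixed i ∈ [n]. Here C(309−1, 8−1) = C(308, 7) = 48708300469488.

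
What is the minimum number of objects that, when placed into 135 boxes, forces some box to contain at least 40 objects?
n = (40 − 1)·135 + 1 = 5266

By the generalised pigeonhole principle, to guarantee some box contains ≥ r objects we need more than (r − 1) · k objects total. Threshold: n = (r − 1) · k + 1. With r = 40 and k = 135: n = 39 · 135 + 1 = 5265 + 1 = 5266. For n = 5265 = 39 · 135, we can put exactly 39 objects in every box, avoiding 40 in any single one — so 5266 is tight.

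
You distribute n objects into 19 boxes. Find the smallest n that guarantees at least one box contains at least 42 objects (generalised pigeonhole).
n = (42 − 1)·19 + 1 = 780

By the generalised pigeonhole principle, to guarantee some box contains ≥ r objects we need more than (r − 1) · k objects total. Threshold: n = (r − 1) · k + 1. With r = 42 and k = 19: n = 41 · 19 + 1 = 779 + 1 = 780. For n = 779 = 41 · 19, we can put exactly 41 objects in every box, avoiding 42 in any single one — so 780 is tight.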